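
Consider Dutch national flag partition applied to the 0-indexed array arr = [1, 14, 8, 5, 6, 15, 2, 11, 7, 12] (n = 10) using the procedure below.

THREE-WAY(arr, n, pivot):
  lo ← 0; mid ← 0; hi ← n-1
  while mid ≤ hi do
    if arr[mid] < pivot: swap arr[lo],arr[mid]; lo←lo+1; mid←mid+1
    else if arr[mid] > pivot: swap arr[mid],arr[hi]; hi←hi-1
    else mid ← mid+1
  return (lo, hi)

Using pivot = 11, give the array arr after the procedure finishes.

lo=0 mid=0 hi=9
1<11: swap(0,0), lo=1 mid=1 ⇒ [1, 14, 8, 5, 6, 15, 2, 11, 7, 12]
14>11: swap(1,9), hi=8 ⇒ [1, 12, 8, 5, 6, 15, 2, 11, 7, 14]
12>11: swap(1,8), hi=7 ⇒ [1, 7, 8, 5, 6, 15, 2, 11, 12, 14]
7<11: swap(1,1), lo=2 mid=2 ⇒ [1, 7, 8, 5, 6, 15, 2, 11, 12, 14]
8<11: swap(2,2), lo=3 mid=3 ⇒ [1, 7, 8, 5, 6, 15, 2, 11, 12, 14]
5<11: swap(3,3), lo=4 mid=4 ⇒ [1, 7, 8, 5, 6, 15, 2, 11, 12, 14]
6<11: swap(4,4), lo=5 mid=5 ⇒ [1, 7, 8, 5, 6, 15, 2, 11, 12, 14]
15>11: swap(5,7), hi=6 ⇒ [1, 7, 8, 5, 6, 11, 2, 15, 12, 14]
11=11: mid=6
2<11: swap(5,6), lo=6 mid=7 ⇒ [1, 7, 8, 5, 6, 2, 11, 15, 12, 14]
done. lo=6 hi=6; arr=[1, 7, 8, 5, 6, 2, 11, 15, 12, 14]

[1, 7, 8, 5, 6, 2, 11, 15, 12, 14]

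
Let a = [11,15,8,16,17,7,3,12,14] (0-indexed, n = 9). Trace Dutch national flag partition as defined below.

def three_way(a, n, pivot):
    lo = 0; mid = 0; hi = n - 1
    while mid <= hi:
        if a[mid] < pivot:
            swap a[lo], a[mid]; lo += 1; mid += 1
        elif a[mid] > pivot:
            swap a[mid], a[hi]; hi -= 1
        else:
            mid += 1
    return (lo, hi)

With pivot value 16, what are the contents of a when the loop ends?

pivot = 16; lo=0, mid=0, hi=8
a[mid]=11<16: swap a[0],a[0]; lo=1,mid=1 → [11,15,8,16,17,7,3,12,14]
a[mid]=15<16: swap a[1],a[1]; lo=2,mid=2 → [11,15,8,16,17,7,3,12,14]
a[mid]=8<16: swap a[2],a[2]; lo=3,mid=3 → [11,15,8,16,17,7,3,12,14]
a[mid]=16=16: mid=4
a[mid]=17>16: swap a[4],a[8]; hi=7 → [11,15,8,16,14,7,3,12,17]
a[mid]=14<16: swap a[3],a[4]; lo=4,mid=5 → [11,15,8,14,16,7,3,12,17]
a[mid]=7<16: swap a[4],a[5]; lo=5,mid=6 → [11,15,8,14,7,16,3,12,17]
a[mid]=3<16: swap a[5],a[6]; lo=6,mid=7 → [11,15,8,14,7,3,16,12,17]
a[mid]=12<16: swap a[6],a[7]; lo=7,mid=8 → [11,15,8,14,7,3,12,16,17]
end: lo=7, hi=7; a = [11,15,8,14,7,3,12,16,17]

[11,15,8,14,7,3,12,16,17]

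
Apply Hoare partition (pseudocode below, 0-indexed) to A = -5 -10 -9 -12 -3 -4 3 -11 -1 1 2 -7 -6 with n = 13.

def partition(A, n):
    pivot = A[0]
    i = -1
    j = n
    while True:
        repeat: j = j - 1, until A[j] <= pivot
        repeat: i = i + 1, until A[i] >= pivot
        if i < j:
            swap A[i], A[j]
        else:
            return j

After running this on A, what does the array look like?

-6 -10 -9 -12 -7 -11 3 -4 -1 1 2 -3 -5

pivot=-5
j stops at 12 (-6), i stops at 0 (-5); swap ⇒ -6 -10 -9 -12 -3 -4 3 -11 -1 1 2 -7 -5
j stops at 11 (-7), i stops at 4 (-3); swap ⇒ -6 -10 -9 -12 -7 -4 3 -11 -1 1 2 -3 -5
j stops at 7 (-11), i stops at 5 (-4); swap ⇒ -6 -10 -9 -12 -7 -11 3 -4 -1 1 2 -3 -5
j stops at 5, i stops at 6; i≥j ⇒ return 5. A=-6 -10 -9 -12 -7 -11 3 -4 -1 1 2 -3 -5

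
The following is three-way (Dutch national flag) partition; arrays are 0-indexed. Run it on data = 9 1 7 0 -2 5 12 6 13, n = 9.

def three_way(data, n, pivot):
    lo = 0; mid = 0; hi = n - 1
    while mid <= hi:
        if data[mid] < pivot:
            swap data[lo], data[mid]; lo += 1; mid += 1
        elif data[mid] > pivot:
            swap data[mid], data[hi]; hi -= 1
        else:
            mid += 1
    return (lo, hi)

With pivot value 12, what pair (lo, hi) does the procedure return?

pivot = 12; lo=0, mid=0, hi=8
data[mid]=9<12: swap data[0],data[0]; lo=1,mid=1 → 9 1 7 0 -2 5 12 6 13
data[mid]=1<12: swap data[1],data[1]; lo=2,mid=2 → 9 1 7 0 -2 5 12 6 13
data[mid]=7<12: swap data[2],data[2]; lo=3,mid=3 → 9 1 7 0 -2 5 12 6 13
data[mid]=0<12: swap data[3],data[3]; lo=4,mid=4 → 9 1 7 0 -2 5 12 6 13
data[mid]=-2<12: swap data[4],data[4]; lo=5,mid=5 → 9 1 7 0 -2 5 12 6 13
data[mid]=5<12: swap data[5],data[5]; lo=6,mid=6 → 9 1 7 0 -2 5 12 6 13
data[mid]=12=12: mid=7
data[mid]=6<12: swap data[6],data[7]; lo=7,mid=8 → 9 1 7 0 -2 5 6 12 13
data[mid]=13>12: swap data[8],data[8]; hi=7 → 9 1 7 0 -2 5 6 12 13
end: lo=7, hi=7; data = 9 1 7 0 -2 5 6 12 13

(7, 7)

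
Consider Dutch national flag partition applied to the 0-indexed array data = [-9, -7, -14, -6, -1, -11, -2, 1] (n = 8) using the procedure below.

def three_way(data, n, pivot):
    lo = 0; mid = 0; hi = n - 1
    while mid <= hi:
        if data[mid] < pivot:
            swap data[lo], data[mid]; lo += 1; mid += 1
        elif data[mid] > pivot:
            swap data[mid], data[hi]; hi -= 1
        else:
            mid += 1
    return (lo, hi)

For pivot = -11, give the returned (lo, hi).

pivot = -11; lo=0, mid=0, hi=7
data[mid]=-9>-11: swap data[0],data[7]; hi=6 → [1, -7, -14, -6, -1, -11, -2, -9]
data[mid]=1>-11: swap data[0],data[6]; hi=5 → [-2, -7, -14, -6, -1, -11, 1, -9]
data[mid]=-2>-11: swap data[0],data[5]; hi=4 → [-11, -7, -14, -6, -1, -2, 1, -9]
data[mid]=-11=-11: mid=1
data[mid]=-7>-11: swap data[1],data[4]; hi=3 → [-11, -1, -14, -6, -7, -2, 1, -9]
data[mid]=-1>-11: swap data[1],data[3]; hi=2 → [-11, -6, -14, -1, -7, -2, 1, -9]
data[mid]=-6>-11: swap data[1],data[2]; hi=1 → [-11, -14, -6, -1, -7, -2, 1, -9]
data[mid]=-14<-11: swap data[0],data[1]; lo=1,mid=2 → [-14, -11, -6, -1, -7, -2, 1, -9]
end: lo=1, hi=1; data = [-14, -11, -6, -1, -7, -2, 1, -9]

(1, 1)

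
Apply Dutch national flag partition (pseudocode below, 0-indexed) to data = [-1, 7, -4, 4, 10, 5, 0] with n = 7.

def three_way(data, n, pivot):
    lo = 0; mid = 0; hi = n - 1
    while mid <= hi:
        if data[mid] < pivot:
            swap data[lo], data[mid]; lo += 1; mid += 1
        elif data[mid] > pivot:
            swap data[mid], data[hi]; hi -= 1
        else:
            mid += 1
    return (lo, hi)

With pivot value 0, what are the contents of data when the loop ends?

pivot = 0; lo=0, mid=0, hi=6
data[mid]=-1<0: swap data[0],data[0]; lo=1,mid=1 → [-1, 7, -4, 4, 10, 5, 0]
data[mid]=7>0: swap data[1],data[6]; hi=5 → [-1, 0, -4, 4, 10, 5, 7]
data[mid]=0=0: mid=2
data[mid]=-4<0: swap data[1],data[2]; lo=2,mid=3 → [-1, -4, 0, 4, 10, 5, 7]
data[mid]=4>0: swap data[3],data[5]; hi=4 → [-1, -4, 0, 5, 10, 4, 7]
data[mid]=5>0: swap data[3],data[4]; hi=3 → [-1, -4, 0, 10, 5, 4, 7]
data[mid]=10>0: swap data[3],data[3]; hi=2 → [-1, -4, 0, 10, 5, 4, 7]
end: lo=2, hi=2; data = [-1, -4, 0, 10, 5, 4, 7]

[-1, -4, 0, 10, 5, 4, 7]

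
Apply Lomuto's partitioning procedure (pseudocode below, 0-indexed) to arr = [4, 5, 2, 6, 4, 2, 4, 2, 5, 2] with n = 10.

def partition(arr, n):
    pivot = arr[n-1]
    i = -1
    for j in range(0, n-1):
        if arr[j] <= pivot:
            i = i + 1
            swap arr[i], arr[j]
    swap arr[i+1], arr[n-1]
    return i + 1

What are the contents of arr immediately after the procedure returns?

pivot=2, i=-1
j=0: 4>2, skip
j=1: 5>2, skip
j=2: 2≤2, i=0, swap(0,2) ⇒ [2, 5, 4, 6, 4, 2, 4, 2, 5, 2]
j=3: 6>2, skip
j=4: 4>2, skip
j=5: 2≤2, i=1, swap(1,5) ⇒ [2, 2, 4, 6, 4, 5, 4, 2, 5, 2]
j=6: 4>2, skip
j=7: 2≤2, i=2, swap(2,7) ⇒ [2, 2, 2, 6, 4, 5, 4, 4, 5, 2]
j=8: 5>2, skip
swap(3,9) ⇒ [2, 2, 2, 2, 4, 5, 4, 4, 5, 6]; return 3

[2, 2, 2, 2, 4, 5, 4, 4, 5, 6]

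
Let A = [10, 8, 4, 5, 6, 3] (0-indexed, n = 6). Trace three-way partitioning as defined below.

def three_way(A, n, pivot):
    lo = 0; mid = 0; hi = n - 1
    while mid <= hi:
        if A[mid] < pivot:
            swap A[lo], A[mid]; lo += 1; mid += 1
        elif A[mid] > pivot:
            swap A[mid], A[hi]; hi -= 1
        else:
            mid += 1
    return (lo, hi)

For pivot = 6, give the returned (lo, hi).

(3, 3)

pivot = 6; lo=0, mid=0, hi=5
A[mid]=10>6: swap A[0],A[5]; hi=4 → [3, 8, 4, 5, 6, 10]
A[mid]=3<6: swap A[0],A[0]; lo=1,mid=1 → [3, 8, 4, 5, 6, 10]
A[mid]=8>6: swap A[1],A[4]; hi=3 → [3, 6, 4, 5, 8, 10]
A[mid]=6=6: mid=2
A[mid]=4<6: swap A[1],A[2]; lo=2,mid=3 → [3, 4, 6, 5, 8, 10]
A[mid]=5<6: swap A[2],A[3]; lo=3,mid=4 → [3, 4, 5, 6, 8, 10]
end: lo=3, hi=3; A = [3, 4, 5, 6, 8, 10]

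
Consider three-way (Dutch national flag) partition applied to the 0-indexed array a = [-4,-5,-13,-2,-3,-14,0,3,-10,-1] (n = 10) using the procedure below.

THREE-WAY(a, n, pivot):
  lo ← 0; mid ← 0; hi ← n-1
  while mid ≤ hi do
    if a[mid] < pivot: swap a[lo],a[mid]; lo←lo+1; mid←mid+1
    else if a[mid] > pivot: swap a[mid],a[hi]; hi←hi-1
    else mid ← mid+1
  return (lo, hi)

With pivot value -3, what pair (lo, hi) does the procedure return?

pivot = -3; lo=0, mid=0, hi=9
a[mid]=-4<-3: swap a[0],a[0]; lo=1,mid=1 → [-4,-5,-13,-2,-3,-14,0,3,-10,-1]
a[mid]=-5<-3: swap a[1],a[1]; lo=2,mid=2 → [-4,-5,-13,-2,-3,-14,0,3,-10,-1]
a[mid]=-13<-3: swap a[2],a[2]; lo=3,mid=3 → [-4,-5,-13,-2,-3,-14,0,3,-10,-1]
a[mid]=-2>-3: swap a[3],a[9]; hi=8 → [-4,-5,-13,-1,-3,-14,0,3,-10,-2]
a[mid]=-1>-3: swap a[3],a[8]; hi=7 → [-4,-5,-13,-10,-3,-14,0,3,-1,-2]
a[mid]=-10<-3: swap a[3],a[3]; lo=4,mid=4 → [-4,-5,-13,-10,-3,-14,0,3,-1,-2]
a[mid]=-3=-3: mid=5
a[mid]=-14<-3: swap a[4],a[5]; lo=5,mid=6 → [-4,-5,-13,-10,-14,-3,0,3,-1,-2]
a[mid]=0>-3: swap a[6],a[7]; hi=6 → [-4,-5,-13,-10,-14,-3,3,0,-1,-2]
a[mid]=3>-3: swap a[6],a[6]; hi=5 → [-4,-5,-13,-10,-14,-3,3,0,-1,-2]
end: lo=5, hi=5; a = [-4,-5,-13,-10,-14,-3,3,0,-1,-2]

(5, 5)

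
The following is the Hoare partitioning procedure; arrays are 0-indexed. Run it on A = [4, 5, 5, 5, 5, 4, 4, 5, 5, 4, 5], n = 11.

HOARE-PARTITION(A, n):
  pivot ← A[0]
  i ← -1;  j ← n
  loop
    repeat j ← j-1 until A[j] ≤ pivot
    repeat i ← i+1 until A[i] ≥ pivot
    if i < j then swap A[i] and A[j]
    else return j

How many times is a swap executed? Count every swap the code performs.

pivot = A[0] = 4; i = -1, j = 11
j→9 (A[9]=4≤4), i→0 (A[0]=4≥4); i<j, swap → [4, 5, 5, 5, 5, 4, 4, 5, 5, 4, 5]
j→6 (A[6]=4≤4), i→1 (A[1]=5≥4); i<j, swap → [4, 4, 5, 5, 5, 4, 5, 5, 5, 4, 5]
j→5 (A[5]=4≤4), i→2 (A[2]=5≥4); i<j, swap → [4, 4, 4, 5, 5, 5, 5, 5, 5, 4, 5]
j→2, i→3; i≥j, return j=2. A = [4, 4, 4, 5, 5, 5, 5, 5, 5, 4, 5]

3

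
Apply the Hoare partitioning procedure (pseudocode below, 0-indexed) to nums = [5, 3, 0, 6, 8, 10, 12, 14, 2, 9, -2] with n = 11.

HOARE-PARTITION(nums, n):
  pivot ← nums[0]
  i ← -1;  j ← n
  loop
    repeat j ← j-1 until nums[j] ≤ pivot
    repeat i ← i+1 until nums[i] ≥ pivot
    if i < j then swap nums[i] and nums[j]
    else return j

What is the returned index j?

3

pivot = nums[0] = 5; i = -1, j = 11
j→10 (nums[10]=-2≤5), i→0 (nums[0]=5≥5); i<j, swap → [-2, 3, 0, 6, 8, 10, 12, 14, 2, 9, 5]
j→8 (nums[8]=2≤5), i→3 (nums[3]=6≥5); i<j, swap → [-2, 3, 0, 2, 8, 10, 12, 14, 6, 9, 5]
j→3, i→4; i≥j, return j=3. nums = [-2, 3, 0, 2, 8, 10, 12, 14, 6, 9, 5]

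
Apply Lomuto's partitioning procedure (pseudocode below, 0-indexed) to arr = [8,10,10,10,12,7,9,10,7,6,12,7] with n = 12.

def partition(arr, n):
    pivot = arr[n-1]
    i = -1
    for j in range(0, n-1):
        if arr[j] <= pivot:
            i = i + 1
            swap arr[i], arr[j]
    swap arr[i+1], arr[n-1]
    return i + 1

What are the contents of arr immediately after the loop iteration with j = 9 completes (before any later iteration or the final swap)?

[7,7,6,10,12,8,9,10,10,10,12,7]

pivot = arr[11] = 7; i = -1
j=0: arr[0]=8 > 7 → no swap
j=1: arr[1]=10 > 7 → no swap
j=2: arr[2]=10 > 7 → no swap
j=3: arr[3]=10 > 7 → no swap
j=4: arr[4]=12 > 7 → no swap
j=5: arr[5]=7 ≤ 7 → i=0, swap arr[0],arr[5] → [7,10,10,10,12,8,9,10,7,6,12,7]
j=6: arr[6]=9 > 7 → no swap
j=7: arr[7]=10 > 7 → no swap
j=8: arr[8]=7 ≤ 7 → i=1, swap arr[1],arr[8] → [7,7,10,10,12,8,9,10,10,6,12,7]
j=9: arr[9]=6 ≤ 7 → i=2, swap arr[2],arr[9] → [7,7,6,10,12,8,9,10,10,10,12,7]
(after j=9) arr = [7,7,6,10,12,8,9,10,10,10,12,7]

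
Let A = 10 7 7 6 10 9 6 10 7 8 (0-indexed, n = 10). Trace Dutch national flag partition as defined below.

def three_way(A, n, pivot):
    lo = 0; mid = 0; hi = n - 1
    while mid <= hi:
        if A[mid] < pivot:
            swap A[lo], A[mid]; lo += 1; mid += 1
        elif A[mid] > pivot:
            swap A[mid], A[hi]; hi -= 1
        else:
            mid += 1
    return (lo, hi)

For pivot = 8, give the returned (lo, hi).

pivot = 8; lo=0, mid=0, hi=9
A[mid]=10>8: swap A[0],A[9]; hi=8 → 8 7 7 6 10 9 6 10 7 10
A[mid]=8=8: mid=1
A[mid]=7<8: swap A[0],A[1]; lo=1,mid=2 → 7 8 7 6 10 9 6 10 7 10
A[mid]=7<8: swap A[1],A[2]; lo=2,mid=3 → 7 7 8 6 10 9 6 10 7 10
A[mid]=6<8: swap A[2],A[3]; lo=3,mid=4 → 7 7 6 8 10 9 6 10 7 10
A[mid]=10>8: swap A[4],A[8]; hi=7 → 7 7 6 8 7 9 6 10 10 10
A[mid]=7<8: swap A[3],A[4]; lo=4,mid=5 → 7 7 6 7 8 9 6 10 10 10
A[mid]=9>8: swap A[5],A[7]; hi=6 → 7 7 6 7 8 10 6 9 10 10
A[mid]=10>8: swap A[5],A[6]; hi=5 → 7 7 6 7 8 6 10 9 10 10
A[mid]=6<8: swap A[4],A[5]; lo=5,mid=6 → 7 7 6 7 6 8 10 9 10 10
end: lo=5, hi=5; A = 7 7 6 7 6 8 10 9 10 10

(5, 5)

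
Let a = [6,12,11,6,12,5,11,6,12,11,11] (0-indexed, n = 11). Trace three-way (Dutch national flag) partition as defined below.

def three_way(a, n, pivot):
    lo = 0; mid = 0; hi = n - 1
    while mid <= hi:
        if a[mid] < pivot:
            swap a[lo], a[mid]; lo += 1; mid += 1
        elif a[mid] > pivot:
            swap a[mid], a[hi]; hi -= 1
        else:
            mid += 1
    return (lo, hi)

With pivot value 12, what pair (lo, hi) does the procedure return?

lo=0 mid=0 hi=10
6<12: swap(0,0), lo=1 mid=1 ⇒ [6,12,11,6,12,5,11,6,12,11,11]
12=12: mid=2
11<12: swap(1,2), lo=2 mid=3 ⇒ [6,11,12,6,12,5,11,6,12,11,11]
6<12: swap(2,3), lo=3 mid=4 ⇒ [6,11,6,12,12,5,11,6,12,11,11]
12=12: mid=5
5<12: swap(3,5), lo=4 mid=6 ⇒ [6,11,6,5,12,12,11,6,12,11,11]
11<12: swap(4,6), lo=5 mid=7 ⇒ [6,11,6,5,11,12,12,6,12,11,11]
6<12: swap(5,7), lo=6 mid=8 ⇒ [6,11,6,5,11,6,12,12,12,11,11]
12=12: mid=9
11<12: swap(6,9), lo=7 mid=10 ⇒ [6,11,6,5,11,6,11,12,12,12,11]
11<12: swap(7,10), lo=8 mid=11 ⇒ [6,11,6,5,11,6,11,11,12,12,12]
done. lo=8 hi=10; a=[6,11,6,5,11,6,11,11,12,12,12]

(8, 10)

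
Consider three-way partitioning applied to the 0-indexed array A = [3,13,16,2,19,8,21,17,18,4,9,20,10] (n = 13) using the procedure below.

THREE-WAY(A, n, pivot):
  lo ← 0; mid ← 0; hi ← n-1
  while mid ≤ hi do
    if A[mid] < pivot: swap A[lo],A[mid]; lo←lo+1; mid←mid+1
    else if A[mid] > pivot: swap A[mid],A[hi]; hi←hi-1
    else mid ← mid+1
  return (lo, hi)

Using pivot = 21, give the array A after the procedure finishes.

pivot = 21; lo=0, mid=0, hi=12
A[mid]=3<21: swap A[0],A[0]; lo=1,mid=1 → [3,13,16,2,19,8,21,17,18,4,9,20,10]
A[mid]=13<21: swap A[1],A[1]; lo=2,mid=2 → [3,13,16,2,19,8,21,17,18,4,9,20,10]
A[mid]=16<21: swap A[2],A[2]; lo=3,mid=3 → [3,13,16,2,19,8,21,17,18,4,9,20,10]
A[mid]=2<21: swap A[3],A[3]; lo=4,mid=4 → [3,13,16,2,19,8,21,17,18,4,9,20,10]
A[mid]=19<21: swap A[4],A[4]; lo=5,mid=5 → [3,13,16,2,19,8,21,17,18,4,9,20,10]
A[mid]=8<21: swap A[5],A[5]; lo=6,mid=6 → [3,13,16,2,19,8,21,17,18,4,9,20,10]
A[mid]=21=21: mid=7
A[mid]=17<21: swap A[6],A[7]; lo=7,mid=8 → [3,13,16,2,19,8,17,21,18,4,9,20,10]
A[mid]=18<21: swap A[7],A[8]; lo=8,mid=9 → [3,13,16,2,19,8,17,18,21,4,9,20,10]
A[mid]=4<21: swap A[8],A[9]; lo=9,mid=10 → [3,13,16,2,19,8,17,18,4,21,9,20,10]
A[mid]=9<21: swap A[9],A[10]; lo=10,mid=11 → [3,13,16,2,19,8,17,18,4,9,21,20,10]
A[mid]=20<21: swap A[10],A[11]; lo=11,mid=12 → [3,13,16,2,19,8,17,18,4,9,20,21,10]
A[mid]=10<21: swap A[11],A[12]; lo=12,mid=13 → [3,13,16,2,19,8,17,18,4,9,20,10,21]
end: lo=12, hi=12; A = [3,13,16,2,19,8,17,18,4,9,20,10,21]

[3,13,16,2,19,8,17,18,4,9,20,10,21]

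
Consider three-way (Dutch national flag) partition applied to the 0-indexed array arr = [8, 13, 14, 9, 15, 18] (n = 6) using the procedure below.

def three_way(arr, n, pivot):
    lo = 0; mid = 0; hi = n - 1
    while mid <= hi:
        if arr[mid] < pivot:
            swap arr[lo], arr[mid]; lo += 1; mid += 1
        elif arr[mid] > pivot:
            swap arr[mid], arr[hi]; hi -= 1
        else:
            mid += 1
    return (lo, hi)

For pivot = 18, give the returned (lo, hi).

lo=0 mid=0 hi=5
8<18: swap(0,0), lo=1 mid=1 ⇒ [8, 13, 14, 9, 15, 18]
13<18: swap(1,1), lo=2 mid=2 ⇒ [8, 13, 14, 9, 15, 18]
14<18: swap(2,2), lo=3 mid=3 ⇒ [8, 13, 14, 9, 15, 18]
9<18: swap(3,3), lo=4 mid=4 ⇒ [8, 13, 14, 9, 15, 18]
15<18: swap(4,4), lo=5 mid=5 ⇒ [8, 13, 14, 9, 15, 18]
18=18: mid=6
done. lo=5 hi=5; arr=[8, 13, 14, 9, 15, 18]

(5, 5)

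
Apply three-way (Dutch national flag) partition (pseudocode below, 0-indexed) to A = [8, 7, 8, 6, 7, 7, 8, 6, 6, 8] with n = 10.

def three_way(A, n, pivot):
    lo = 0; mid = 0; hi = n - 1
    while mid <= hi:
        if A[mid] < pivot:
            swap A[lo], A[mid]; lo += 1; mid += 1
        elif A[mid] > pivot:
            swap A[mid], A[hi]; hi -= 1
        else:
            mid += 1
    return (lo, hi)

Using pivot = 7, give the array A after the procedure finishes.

pivot = 7; lo=0, mid=0, hi=9
A[mid]=8>7: swap A[0],A[9]; hi=8 → [8, 7, 8, 6, 7, 7, 8, 6, 6, 8]
A[mid]=8>7: swap A[0],A[8]; hi=7 → [6, 7, 8, 6, 7, 7, 8, 6, 8, 8]
A[mid]=6<7: swap A[0],A[0]; lo=1,mid=1 → [6, 7, 8, 6, 7, 7, 8, 6, 8, 8]
A[mid]=7=7: mid=2
A[mid]=8>7: swap A[2],A[7]; hi=6 → [6, 7, 6, 6, 7, 7, 8, 8, 8, 8]
A[mid]=6<7: swap A[1],A[2]; lo=2,mid=3 → [6, 6, 7, 6, 7, 7, 8, 8, 8, 8]
A[mid]=6<7: swap A[2],A[3]; lo=3,mid=4 → [6, 6, 6, 7, 7, 7, 8, 8, 8, 8]
A[mid]=7=7: mid=5
A[mid]=7=7: mid=6
A[mid]=8>7: swap A[6],A[6]; hi=5 → [6, 6, 6, 7, 7, 7, 8, 8, 8, 8]
end: lo=3, hi=5; A = [6, 6, 6, 7, 7, 7, 8, 8, 8, 8]

[6, 6, 6, 7, 7, 7, 8, 8, 8, 8]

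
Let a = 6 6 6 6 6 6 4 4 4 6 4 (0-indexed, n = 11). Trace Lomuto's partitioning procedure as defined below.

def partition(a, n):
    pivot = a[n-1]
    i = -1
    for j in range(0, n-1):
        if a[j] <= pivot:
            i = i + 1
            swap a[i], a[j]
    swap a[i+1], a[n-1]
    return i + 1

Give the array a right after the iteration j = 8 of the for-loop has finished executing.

4 4 4 6 6 6 6 6 6 6 4

pivot = a[10] = 4; i = -1
j=0: a[0]=6 > 4 → no swap
j=1: a[1]=6 > 4 → no swap
j=2: a[2]=6 > 4 → no swap
j=3: a[3]=6 > 4 → no swap
j=4: a[4]=6 > 4 → no swap
j=5: a[5]=6 > 4 → no swap
j=6: a[6]=4 ≤ 4 → i=0, swap a[0],a[6] → 4 6 6 6 6 6 6 4 4 6 4
j=7: a[7]=4 ≤ 4 → i=1, swap a[1],a[7] → 4 4 6 6 6 6 6 6 4 6 4
j=8: a[8]=4 ≤ 4 → i=2, swap a[2],a[8] → 4 4 4 6 6 6 6 6 6 6 4
(after j=8) a = 4 4 4 6 6 6 6 6 6 6 4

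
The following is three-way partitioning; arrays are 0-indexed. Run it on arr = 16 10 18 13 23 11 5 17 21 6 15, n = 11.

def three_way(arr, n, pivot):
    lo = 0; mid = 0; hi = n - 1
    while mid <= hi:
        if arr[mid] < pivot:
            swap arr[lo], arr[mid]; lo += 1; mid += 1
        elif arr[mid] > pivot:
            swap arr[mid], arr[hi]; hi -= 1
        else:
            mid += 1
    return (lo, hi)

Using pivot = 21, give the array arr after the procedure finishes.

16 10 18 13 15 11 5 17 6 21 23

pivot = 21; lo=0, mid=0, hi=10
arr[mid]=16<21: swap arr[0],arr[0]; lo=1,mid=1 → 16 10 18 13 23 11 5 17 21 6 15
arr[mid]=10<21: swap arr[1],arr[1]; lo=2,mid=2 → 16 10 18 13 23 11 5 17 21 6 15
arr[mid]=18<21: swap arr[2],arr[2]; lo=3,mid=3 → 16 10 18 13 23 11 5 17 21 6 15
arr[mid]=13<21: swap arr[3],arr[3]; lo=4,mid=4 → 16 10 18 13 23 11 5 17 21 6 15
arr[mid]=23>21: swap arr[4],arr[10]; hi=9 → 16 10 18 13 15 11 5 17 21 6 23
arr[mid]=15<21: swap arr[4],arr[4]; lo=5,mid=5 → 16 10 18 13 15 11 5 17 21 6 23
arr[mid]=11<21: swap arr[5],arr[5]; lo=6,mid=6 → 16 10 18 13 15 11 5 17 21 6 23
arr[mid]=5<21: swap arr[6],arr[6]; lo=7,mid=7 → 16 10 18 13 15 11 5 17 21 6 23
arr[mid]=17<21: swap arr[7],arr[7]; lo=8,mid=8 → 16 10 18 13 15 11 5 17 21 6 23
arr[mid]=21=21: mid=9
arr[mid]=6<21: swap arr[8],arr[9]; lo=9,mid=10 → 16 10 18 13 15 11 5 17 6 21 23
end: lo=9, hi=9; arr = 16 10 18 13 15 11 5 17 6 21 23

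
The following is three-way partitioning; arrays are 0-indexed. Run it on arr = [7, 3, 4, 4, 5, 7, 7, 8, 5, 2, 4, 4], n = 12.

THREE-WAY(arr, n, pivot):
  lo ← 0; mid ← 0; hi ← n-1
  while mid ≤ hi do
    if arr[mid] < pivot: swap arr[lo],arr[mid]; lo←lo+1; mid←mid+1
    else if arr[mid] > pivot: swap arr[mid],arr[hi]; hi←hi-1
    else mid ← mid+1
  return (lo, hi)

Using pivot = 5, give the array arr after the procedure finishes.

[4, 3, 4, 4, 4, 2, 5, 5, 8, 7, 7, 7]

pivot = 5; lo=0, mid=0, hi=11
arr[mid]=7>5: swap arr[0],arr[11]; hi=10 → [4, 3, 4, 4, 5, 7, 7, 8, 5, 2, 4, 7]
arr[mid]=4<5: swap arr[0],arr[0]; lo=1,mid=1 → [4, 3, 4, 4, 5, 7, 7, 8, 5, 2, 4, 7]
arr[mid]=3<5: swap arr[1],arr[1]; lo=2,mid=2 → [4, 3, 4, 4, 5, 7, 7, 8, 5, 2, 4, 7]
arr[mid]=4<5: swap arr[2],arr[2]; lo=3,mid=3 → [4, 3, 4, 4, 5, 7, 7, 8, 5, 2, 4, 7]
arr[mid]=4<5: swap arr[3],arr[3]; lo=4,mid=4 → [4, 3, 4, 4, 5, 7, 7, 8, 5, 2, 4, 7]
arr[mid]=5=5: mid=5
arr[mid]=7>5: swap arr[5],arr[10]; hi=9 → [4, 3, 4, 4, 5, 4, 7, 8, 5, 2, 7, 7]
arr[mid]=4<5: swap arr[4],arr[5]; lo=5,mid=6 → [4, 3, 4, 4, 4, 5, 7, 8, 5, 2, 7, 7]
arr[mid]=7>5: swap arr[6],arr[9]; hi=8 → [4, 3, 4, 4, 4, 5, 2, 8, 5, 7, 7, 7]
arr[mid]=2<5: swap arr[5],arr[6]; lo=6,mid=7 → [4, 3, 4, 4, 4, 2, 5, 8, 5, 7, 7, 7]
arr[mid]=8>5: swap arr[7],arr[8]; hi=7 → [4, 3, 4, 4, 4, 2, 5, 5, 8, 7, 7, 7]
arr[mid]=5=5: mid=8
end: lo=6, hi=7; arr = [4, 3, 4, 4, 4, 2, 5, 5, 8, 7, 7, 7]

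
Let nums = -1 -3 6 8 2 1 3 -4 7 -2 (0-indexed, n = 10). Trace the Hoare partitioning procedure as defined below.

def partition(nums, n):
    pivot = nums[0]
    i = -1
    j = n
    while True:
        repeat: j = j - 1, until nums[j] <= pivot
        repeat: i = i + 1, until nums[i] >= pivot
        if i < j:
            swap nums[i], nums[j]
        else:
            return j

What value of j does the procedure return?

pivot = nums[0] = -1; i = -1, j = 10
j→9 (nums[9]=-2≤-1), i→0 (nums[0]=-1≥-1); i<j, swap → -2 -3 6 8 2 1 3 -4 7 -1
j→7 (nums[7]=-4≤-1), i→2 (nums[2]=6≥-1); i<j, swap → -2 -3 -4 8 2 1 3 6 7 -1
j→2, i→3; i≥j, return j=2. nums = -2 -3 -4 8 2 1 3 6 7 -1

2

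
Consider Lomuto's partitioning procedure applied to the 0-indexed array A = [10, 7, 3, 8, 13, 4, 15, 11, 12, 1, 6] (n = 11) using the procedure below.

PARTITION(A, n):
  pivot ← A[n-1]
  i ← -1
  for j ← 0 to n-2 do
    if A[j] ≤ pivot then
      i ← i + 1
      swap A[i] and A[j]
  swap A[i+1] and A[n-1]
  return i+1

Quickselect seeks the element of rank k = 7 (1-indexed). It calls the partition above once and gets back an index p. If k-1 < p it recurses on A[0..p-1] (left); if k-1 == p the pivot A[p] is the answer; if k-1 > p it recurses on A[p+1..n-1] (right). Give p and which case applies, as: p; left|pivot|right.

3; right

pivot=6, i=-1
j=0: 10>6, skip
j=1: 7>6, skip
j=2: 3≤6, i=0, swap(0,2) ⇒ [3, 7, 10, 8, 13, 4, 15, 11, 12, 1, 6]
j=3: 8>6, skip
j=4: 13>6, skip
j=5: 4≤6, i=1, swap(1,5) ⇒ [3, 4, 10, 8, 13, 7, 15, 11, 12, 1, 6]
j=6: 15>6, skip
j=7: 11>6, skip
j=8: 12>6, skip
j=9: 1≤6, i=2, swap(2,9) ⇒ [3, 4, 1, 8, 13, 7, 15, 11, 12, 10, 6]
swap(3,10) ⇒ [3, 4, 1, 6, 13, 7, 15, 11, 12, 10, 8]; return 3
p = 3; k-1 = 6 > 3 ⇒ right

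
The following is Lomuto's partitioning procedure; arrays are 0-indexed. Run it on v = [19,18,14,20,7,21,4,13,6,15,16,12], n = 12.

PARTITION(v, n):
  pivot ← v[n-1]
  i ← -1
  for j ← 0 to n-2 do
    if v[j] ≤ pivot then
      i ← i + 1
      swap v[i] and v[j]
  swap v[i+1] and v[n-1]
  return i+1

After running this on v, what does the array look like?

pivot = v[11] = 12; i = -1
j=0: v[0]=19 > 12 → no swap
j=1: v[1]=18 > 12 → no swap
j=2: v[2]=14 > 12 → no swap
j=3: v[3]=20 > 12 → no swap
j=4: v[4]=7 ≤ 12 → i=0, swap v[0],v[4] → [7,18,14,20,19,21,4,13,6,15,16,12]
j=5: v[5]=21 > 12 → no swap
j=6: v[6]=4 ≤ 12 → i=1, swap v[1],v[6] → [7,4,14,20,19,21,18,13,6,15,16,12]
j=7: v[7]=13 > 12 → no swap
j=8: v[8]=6 ≤ 12 → i=2, swap v[2],v[8] → [7,4,6,20,19,21,18,13,14,15,16,12]
j=9: v[9]=15 > 12 → no swap
j=10: v[10]=16 > 12 → no swap
final swap v[3],v[11] → [7,4,6,12,19,21,18,13,14,15,16,20]; return 3

[7,4,6,12,19,21,18,13,14,15,16,20]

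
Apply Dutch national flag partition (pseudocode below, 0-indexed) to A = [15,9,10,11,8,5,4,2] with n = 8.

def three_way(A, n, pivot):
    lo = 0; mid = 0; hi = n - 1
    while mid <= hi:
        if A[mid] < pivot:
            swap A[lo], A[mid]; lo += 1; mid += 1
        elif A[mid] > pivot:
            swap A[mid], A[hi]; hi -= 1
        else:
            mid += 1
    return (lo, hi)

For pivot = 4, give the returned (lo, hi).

(1, 1)

lo=0 mid=0 hi=7
15>4: swap(0,7), hi=6 ⇒ [2,9,10,11,8,5,4,15]
2<4: swap(0,0), lo=1 mid=1 ⇒ [2,9,10,11,8,5,4,15]
9>4: swap(1,6), hi=5 ⇒ [2,4,10,11,8,5,9,15]
4=4: mid=2
10>4: swap(2,5), hi=4 ⇒ [2,4,5,11,8,10,9,15]
5>4: swap(2,4), hi=3 ⇒ [2,4,8,11,5,10,9,15]
8>4: swap(2,3), hi=2 ⇒ [2,4,11,8,5,10,9,15]
11>4: swap(2,2), hi=1 ⇒ [2,4,11,8,5,10,9,15]
done. lo=1 hi=1; A=[2,4,11,8,5,10,9,15]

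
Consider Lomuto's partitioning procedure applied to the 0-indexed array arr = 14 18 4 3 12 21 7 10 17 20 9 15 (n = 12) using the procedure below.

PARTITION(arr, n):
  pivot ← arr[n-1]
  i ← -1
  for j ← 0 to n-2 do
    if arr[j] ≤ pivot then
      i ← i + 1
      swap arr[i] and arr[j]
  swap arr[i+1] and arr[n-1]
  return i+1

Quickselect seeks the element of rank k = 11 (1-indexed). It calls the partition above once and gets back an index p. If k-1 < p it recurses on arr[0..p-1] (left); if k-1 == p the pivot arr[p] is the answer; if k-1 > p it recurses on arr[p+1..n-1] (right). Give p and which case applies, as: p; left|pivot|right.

pivot = arr[11] = 15; i = -1
j=0: arr[0]=14 ≤ 15 → i=0, swap arr[0],arr[0] (no change) → 14 18 4 3 12 21 7 10 17 20 9 15
j=1: arr[1]=18 > 15 → no swap
j=2: arr[2]=4 ≤ 15 → i=1, swap arr[1],arr[2] → 14 4 18 3 12 21 7 10 17 20 9 15
j=3: arr[3]=3 ≤ 15 → i=2, swap arr[2],arr[3] → 14 4 3 18 12 21 7 10 17 20 9 15
j=4: arr[4]=12 ≤ 15 → i=3, swap arr[3],arr[4] → 14 4 3 12 18 21 7 10 17 20 9 15
j=5: arr[5]=21 > 15 → no swap
j=6: arr[6]=7 ≤ 15 → i=4, swap arr[4],arr[6] → 14 4 3 12 7 21 18 10 17 20 9 15
j=7: arr[7]=10 ≤ 15 → i=5, swap arr[5],arr[7] → 14 4 3 12 7 10 18 21 17 20 9 15
j=8: arr[8]=17 > 15 → no swap
j=9: arr[9]=20 > 15 → no swap
j=10: arr[10]=9 ≤ 15 → i=6, swap arr[6],arr[10] → 14 4 3 12 7 10 9 21 17 20 18 15
final swap arr[7],arr[11] → 14 4 3 12 7 10 9 15 17 20 18 21; return 7
p = 7; k-1 = 10 > 7 ⇒ right

7; right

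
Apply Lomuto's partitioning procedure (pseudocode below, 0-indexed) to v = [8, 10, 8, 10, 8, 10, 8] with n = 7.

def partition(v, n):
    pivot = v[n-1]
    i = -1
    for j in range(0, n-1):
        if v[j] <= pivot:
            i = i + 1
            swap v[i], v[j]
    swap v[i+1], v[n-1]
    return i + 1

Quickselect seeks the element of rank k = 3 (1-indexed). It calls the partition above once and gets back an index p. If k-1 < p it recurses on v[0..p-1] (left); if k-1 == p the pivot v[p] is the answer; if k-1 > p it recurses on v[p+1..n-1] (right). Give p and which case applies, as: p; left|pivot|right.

pivot=8, i=-1
j=0: 8≤8, i=0, swap(0,0) ⇒ [8, 10, 8, 10, 8, 10, 8]
j=1: 10>8, skip
j=2: 8≤8, i=1, swap(1,2) ⇒ [8, 8, 10, 10, 8, 10, 8]
j=3: 10>8, skip
j=4: 8≤8, i=2, swap(2,4) ⇒ [8, 8, 8, 10, 10, 10, 8]
j=5: 10>8, skip
swap(3,6) ⇒ [8, 8, 8, 8, 10, 10, 10]; return 3
p = 3; k-1 = 2 < 3 ⇒ left

3; left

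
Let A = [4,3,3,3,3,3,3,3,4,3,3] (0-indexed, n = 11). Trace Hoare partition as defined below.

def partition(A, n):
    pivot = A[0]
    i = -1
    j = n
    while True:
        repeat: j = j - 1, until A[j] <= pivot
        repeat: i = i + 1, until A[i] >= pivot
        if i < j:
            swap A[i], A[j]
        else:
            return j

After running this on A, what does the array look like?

[3,3,3,3,3,3,3,3,3,4,4]

pivot=4
j stops at 10 (3), i stops at 0 (4); swap ⇒ [3,3,3,3,3,3,3,3,4,3,4]
j stops at 9 (3), i stops at 8 (4); swap ⇒ [3,3,3,3,3,3,3,3,3,4,4]
j stops at 8, i stops at 9; i≥j ⇒ return 8. A=[3,3,3,3,3,3,3,3,3,4,4]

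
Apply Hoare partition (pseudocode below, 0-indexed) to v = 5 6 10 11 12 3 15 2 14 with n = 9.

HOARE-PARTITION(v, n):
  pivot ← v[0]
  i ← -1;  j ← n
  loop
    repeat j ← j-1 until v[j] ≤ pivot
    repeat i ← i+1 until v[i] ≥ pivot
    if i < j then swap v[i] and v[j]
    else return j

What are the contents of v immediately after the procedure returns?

pivot=5
j stops at 7 (2), i stops at 0 (5); swap ⇒ 2 6 10 11 12 3 15 5 14
j stops at 5 (3), i stops at 1 (6); swap ⇒ 2 3 10 11 12 6 15 5 14
j stops at 1, i stops at 2; i≥j ⇒ return 1. v=2 3 10 11 12 6 15 5 14

2 3 10 11 12 6 15 5 14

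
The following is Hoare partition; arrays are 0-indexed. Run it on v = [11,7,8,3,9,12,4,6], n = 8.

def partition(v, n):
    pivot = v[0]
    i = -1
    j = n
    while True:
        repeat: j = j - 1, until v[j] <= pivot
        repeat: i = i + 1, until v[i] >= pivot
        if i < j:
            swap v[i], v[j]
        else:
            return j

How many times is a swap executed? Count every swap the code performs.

2

pivot = v[0] = 11; i = -1, j = 8
j→7 (v[7]=6≤11), i→0 (v[0]=11≥11); i<j, swap → [6,7,8,3,9,12,4,11]
j→6 (v[6]=4≤11), i→5 (v[5]=12≥11); i<j, swap → [6,7,8,3,9,4,12,11]
j→5, i→6; i≥j, return j=5. v = [6,7,8,3,9,4,12,11]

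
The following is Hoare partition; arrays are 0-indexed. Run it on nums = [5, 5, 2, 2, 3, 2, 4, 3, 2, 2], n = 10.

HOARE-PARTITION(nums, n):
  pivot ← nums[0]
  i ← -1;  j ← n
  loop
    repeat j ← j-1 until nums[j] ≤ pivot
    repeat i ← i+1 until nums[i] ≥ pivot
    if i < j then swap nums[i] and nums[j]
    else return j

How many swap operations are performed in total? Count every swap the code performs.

pivot = nums[0] = 5; i = -1, j = 10
j→9 (nums[9]=2≤5), i→0 (nums[0]=5≥5); i<j, swap → [2, 5, 2, 2, 3, 2, 4, 3, 2, 5]
j→8 (nums[8]=2≤5), i→1 (nums[1]=5≥5); i<j, swap → [2, 2, 2, 2, 3, 2, 4, 3, 5, 5]
j→7, i→8; i≥j, return j=7. nums = [2, 2, 2, 2, 3, 2, 4, 3, 5, 5]

2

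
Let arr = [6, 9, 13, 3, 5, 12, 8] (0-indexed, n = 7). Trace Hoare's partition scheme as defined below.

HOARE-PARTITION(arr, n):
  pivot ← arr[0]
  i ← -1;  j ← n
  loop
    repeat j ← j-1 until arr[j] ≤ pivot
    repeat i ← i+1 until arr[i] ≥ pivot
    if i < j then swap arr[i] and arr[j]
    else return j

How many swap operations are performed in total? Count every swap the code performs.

pivot = arr[0] = 6; i = -1, j = 7
j→4 (arr[4]=5≤6), i→0 (arr[0]=6≥6); i<j, swap → [5, 9, 13, 3, 6, 12, 8]
j→3 (arr[3]=3≤6), i→1 (arr[1]=9≥6); i<j, swap → [5, 3, 13, 9, 6, 12, 8]
j→1, i→2; i≥j, return j=1. arr = [5, 3, 13, 9, 6, 12, 8]

2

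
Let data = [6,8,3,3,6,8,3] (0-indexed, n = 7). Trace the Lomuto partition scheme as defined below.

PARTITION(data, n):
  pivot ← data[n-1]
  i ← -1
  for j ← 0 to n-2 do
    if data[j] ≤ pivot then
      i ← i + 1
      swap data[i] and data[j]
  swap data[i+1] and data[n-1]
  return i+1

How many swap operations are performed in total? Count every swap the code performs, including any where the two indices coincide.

3

pivot=3, i=-1
j=0: 6>3, skip
j=1: 8>3, skip
j=2: 3≤3, i=0, swap(0,2) ⇒ [3,8,6,3,6,8,3]
j=3: 3≤3, i=1, swap(1,3) ⇒ [3,3,6,8,6,8,3]
j=4: 6>3, skip
j=5: 8>3, skip
swap(2,6) ⇒ [3,3,3,8,6,8,6]; return 2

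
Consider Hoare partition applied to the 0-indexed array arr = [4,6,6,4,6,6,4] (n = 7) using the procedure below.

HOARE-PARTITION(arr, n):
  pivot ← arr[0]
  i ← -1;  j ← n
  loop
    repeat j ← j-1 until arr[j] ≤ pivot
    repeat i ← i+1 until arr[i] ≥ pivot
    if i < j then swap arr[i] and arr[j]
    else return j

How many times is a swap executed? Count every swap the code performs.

pivot=4
j stops at 6 (4), i stops at 0 (4); swap ⇒ [4,6,6,4,6,6,4]
j stops at 3 (4), i stops at 1 (6); swap ⇒ [4,4,6,6,6,6,4]
j stops at 1, i stops at 2; i≥j ⇒ return 1. arr=[4,4,6,6,6,6,4]

2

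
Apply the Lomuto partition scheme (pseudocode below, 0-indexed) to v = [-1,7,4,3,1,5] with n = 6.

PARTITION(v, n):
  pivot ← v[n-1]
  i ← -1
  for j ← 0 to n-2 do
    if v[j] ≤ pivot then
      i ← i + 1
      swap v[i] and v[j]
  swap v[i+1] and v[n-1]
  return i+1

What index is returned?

pivot=5, i=-1
j=0: -1≤5, i=0, swap(0,0) ⇒ [-1,7,4,3,1,5]
j=1: 7>5, skip
j=2: 4≤5, i=1, swap(1,2) ⇒ [-1,4,7,3,1,5]
j=3: 3≤5, i=2, swap(2,3) ⇒ [-1,4,3,7,1,5]
j=4: 1≤5, i=3, swap(3,4) ⇒ [-1,4,3,1,7,5]
swap(4,5) ⇒ [-1,4,3,1,5,7]; return 4

4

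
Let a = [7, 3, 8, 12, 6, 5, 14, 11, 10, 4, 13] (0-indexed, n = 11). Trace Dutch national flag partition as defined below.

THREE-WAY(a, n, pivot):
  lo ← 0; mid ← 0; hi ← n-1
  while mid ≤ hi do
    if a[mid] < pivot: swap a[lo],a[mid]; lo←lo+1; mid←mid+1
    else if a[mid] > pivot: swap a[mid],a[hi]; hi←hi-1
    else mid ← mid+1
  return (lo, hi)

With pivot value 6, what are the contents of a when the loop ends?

[4, 3, 5, 6, 12, 14, 11, 10, 8, 13, 7]

pivot = 6; lo=0, mid=0, hi=10
a[mid]=7>6: swap a[0],a[10]; hi=9 → [13, 3, 8, 12, 6, 5, 14, 11, 10, 4, 7]
a[mid]=13>6: swap a[0],a[9]; hi=8 → [4, 3, 8, 12, 6, 5, 14, 11, 10, 13, 7]
a[mid]=4<6: swap a[0],a[0]; lo=1,mid=1 → [4, 3, 8, 12, 6, 5, 14, 11, 10, 13, 7]
a[mid]=3<6: swap a[1],a[1]; lo=2,mid=2 → [4, 3, 8, 12, 6, 5, 14, 11, 10, 13, 7]
a[mid]=8>6: swap a[2],a[8]; hi=7 → [4, 3, 10, 12, 6, 5, 14, 11, 8, 13, 7]
a[mid]=10>6: swap a[2],a[7]; hi=6 → [4, 3, 11, 12, 6, 5, 14, 10, 8, 13, 7]
a[mid]=11>6: swap a[2],a[6]; hi=5 → [4, 3, 14, 12, 6, 5, 11, 10, 8, 13, 7]
a[mid]=14>6: swap a[2],a[5]; hi=4 → [4, 3, 5, 12, 6, 14, 11, 10, 8, 13, 7]
a[mid]=5<6: swap a[2],a[2]; lo=3,mid=3 → [4, 3, 5, 12, 6, 14, 11, 10, 8, 13, 7]
a[mid]=12>6: swap a[3],a[4]; hi=3 → [4, 3, 5, 6, 12, 14, 11, 10, 8, 13, 7]
a[mid]=6=6: mid=4
end: lo=3, hi=3; a = [4, 3, 5, 6, 12, 14, 11, 10, 8, 13, 7]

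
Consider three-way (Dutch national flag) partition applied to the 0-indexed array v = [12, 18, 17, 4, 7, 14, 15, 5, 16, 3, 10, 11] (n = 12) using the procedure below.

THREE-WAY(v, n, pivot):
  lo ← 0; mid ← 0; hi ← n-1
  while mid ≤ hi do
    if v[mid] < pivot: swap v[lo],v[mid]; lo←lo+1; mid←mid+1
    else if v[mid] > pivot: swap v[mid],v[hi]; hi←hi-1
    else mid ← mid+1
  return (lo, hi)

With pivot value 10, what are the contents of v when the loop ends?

pivot = 10; lo=0, mid=0, hi=11
v[mid]=12>10: swap v[0],v[11]; hi=10 → [11, 18, 17, 4, 7, 14, 15, 5, 16, 3, 10, 12]
v[mid]=11>10: swap v[0],v[10]; hi=9 → [10, 18, 17, 4, 7, 14, 15, 5, 16, 3, 11, 12]
v[mid]=10=10: mid=1
v[mid]=18>10: swap v[1],v[9]; hi=8 → [10, 3, 17, 4, 7, 14, 15, 5, 16, 18, 11, 12]
v[mid]=3<10: swap v[0],v[1]; lo=1,mid=2 → [3, 10, 17, 4, 7, 14, 15, 5, 16, 18, 11, 12]
v[mid]=17>10: swap v[2],v[8]; hi=7 → [3, 10, 16, 4, 7, 14, 15, 5, 17, 18, 11, 12]
v[mid]=16>10: swap v[2],v[7]; hi=6 → [3, 10, 5, 4, 7, 14, 15, 16, 17, 18, 11, 12]
v[mid]=5<10: swap v[1],v[2]; lo=2,mid=3 → [3, 5, 10, 4, 7, 14, 15, 16, 17, 18, 11, 12]
v[mid]=4<10: swap v[2],v[3]; lo=3,mid=4 → [3, 5, 4, 10, 7, 14, 15, 16, 17, 18, 11, 12]
v[mid]=7<10: swap v[3],v[4]; lo=4,mid=5 → [3, 5, 4, 7, 10, 14, 15, 16, 17, 18, 11, 12]
v[mid]=14>10: swap v[5],v[6]; hi=5 → [3, 5, 4, 7, 10, 15, 14, 16, 17, 18, 11, 12]
v[mid]=15>10: swap v[5],v[5]; hi=4 → [3, 5, 4, 7, 10, 15, 14, 16, 17, 18, 11, 12]
end: lo=4, hi=4; v = [3, 5, 4, 7, 10, 15, 14, 16, 17, 18, 11, 12]

[3, 5, 4, 7, 10, 15, 14, 16, 17, 18, 11, 12]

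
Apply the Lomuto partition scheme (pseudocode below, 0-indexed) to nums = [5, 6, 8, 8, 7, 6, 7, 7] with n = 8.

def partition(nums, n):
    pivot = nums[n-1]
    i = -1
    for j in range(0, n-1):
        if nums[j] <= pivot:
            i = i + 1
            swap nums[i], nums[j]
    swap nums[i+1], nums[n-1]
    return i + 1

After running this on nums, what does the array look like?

[5, 6, 7, 6, 7, 7, 8, 8]

pivot=7, i=-1
j=0: 5≤7, i=0, swap(0,0) ⇒ [5, 6, 8, 8, 7, 6, 7, 7]
j=1: 6≤7, i=1, swap(1,1) ⇒ [5, 6, 8, 8, 7, 6, 7, 7]
j=2: 8>7, skip
j=3: 8>7, skip
j=4: 7≤7, i=2, swap(2,4) ⇒ [5, 6, 7, 8, 8, 6, 7, 7]
j=5: 6≤7, i=3, swap(3,5) ⇒ [5, 6, 7, 6, 8, 8, 7, 7]
j=6: 7≤7, i=4, swap(4,6) ⇒ [5, 6, 7, 6, 7, 8, 8, 7]
swap(5,7) ⇒ [5, 6, 7, 6, 7, 7, 8, 8]; return 5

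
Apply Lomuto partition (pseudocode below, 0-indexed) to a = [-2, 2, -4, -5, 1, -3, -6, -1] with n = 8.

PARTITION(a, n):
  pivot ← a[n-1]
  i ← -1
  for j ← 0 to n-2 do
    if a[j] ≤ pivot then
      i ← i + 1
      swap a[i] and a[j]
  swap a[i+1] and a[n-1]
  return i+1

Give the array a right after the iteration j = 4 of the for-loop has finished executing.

[-2, -4, -5, 2, 1, -3, -6, -1]

pivot=-1, i=-1
j=0: -2≤-1, i=0, swap(0,0) ⇒ [-2, 2, -4, -5, 1, -3, -6, -1]
j=1: 2>-1, skip
j=2: -4≤-1, i=1, swap(1,2) ⇒ [-2, -4, 2, -5, 1, -3, -6, -1]
j=3: -5≤-1, i=2, swap(2,3) ⇒ [-2, -4, -5, 2, 1, -3, -6, -1]
j=4: 1>-1, skip
(after j=4) a = [-2, -4, -5, 2, 1, -3, -6, -1]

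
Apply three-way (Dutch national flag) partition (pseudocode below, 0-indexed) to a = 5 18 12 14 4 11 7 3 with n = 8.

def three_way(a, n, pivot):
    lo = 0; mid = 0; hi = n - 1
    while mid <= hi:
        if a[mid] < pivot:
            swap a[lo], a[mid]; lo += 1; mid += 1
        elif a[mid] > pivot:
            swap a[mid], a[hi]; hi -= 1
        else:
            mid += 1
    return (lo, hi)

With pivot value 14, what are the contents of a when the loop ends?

lo=0 mid=0 hi=7
5<14: swap(0,0), lo=1 mid=1 ⇒ 5 18 12 14 4 11 7 3
18>14: swap(1,7), hi=6 ⇒ 5 3 12 14 4 11 7 18
3<14: swap(1,1), lo=2 mid=2 ⇒ 5 3 12 14 4 11 7 18
12<14: swap(2,2), lo=3 mid=3 ⇒ 5 3 12 14 4 11 7 18
14=14: mid=4
4<14: swap(3,4), lo=4 mid=5 ⇒ 5 3 12 4 14 11 7 18
11<14: swap(4,5), lo=5 mid=6 ⇒ 5 3 12 4 11 14 7 18
7<14: swap(5,6), lo=6 mid=7 ⇒ 5 3 12 4 11 7 14 18
done. lo=6 hi=6; a=5 3 12 4 11 7 14 18

5 3 12 4 11 7 14 18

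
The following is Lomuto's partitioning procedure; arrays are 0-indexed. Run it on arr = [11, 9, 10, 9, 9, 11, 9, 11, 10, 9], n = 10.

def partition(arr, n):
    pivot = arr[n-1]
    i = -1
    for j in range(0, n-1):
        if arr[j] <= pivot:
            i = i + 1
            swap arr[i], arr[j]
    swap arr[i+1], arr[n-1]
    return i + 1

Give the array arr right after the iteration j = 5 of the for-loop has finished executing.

[9, 9, 9, 11, 10, 11, 9, 11, 10, 9]

pivot=9, i=-1
j=0: 11>9, skip
j=1: 9≤9, i=0, swap(0,1) ⇒ [9, 11, 10, 9, 9, 11, 9, 11, 10, 9]
j=2: 10>9, skip
j=3: 9≤9, i=1, swap(1,3) ⇒ [9, 9, 10, 11, 9, 11, 9, 11, 10, 9]
j=4: 9≤9, i=2, swap(2,4) ⇒ [9, 9, 9, 11, 10, 11, 9, 11, 10, 9]
j=5: 11>9, skip
(after j=5) arr = [9, 9, 9, 11, 10, 11, 9, 11, 10, 9]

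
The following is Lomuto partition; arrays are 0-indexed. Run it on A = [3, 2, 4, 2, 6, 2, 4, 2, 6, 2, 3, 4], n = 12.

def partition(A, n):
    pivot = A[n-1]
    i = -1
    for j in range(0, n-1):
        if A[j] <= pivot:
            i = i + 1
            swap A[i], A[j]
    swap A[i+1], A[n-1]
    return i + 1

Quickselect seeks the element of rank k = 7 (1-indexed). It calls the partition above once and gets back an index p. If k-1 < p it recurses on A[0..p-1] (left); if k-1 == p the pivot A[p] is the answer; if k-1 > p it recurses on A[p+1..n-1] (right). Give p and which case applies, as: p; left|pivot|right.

pivot = A[11] = 4; i = -1
j=0: A[0]=3 ≤ 4 → i=0, swap A[0],A[0] (no change) → [3, 2, 4, 2, 6, 2, 4, 2, 6, 2, 3, 4]
j=1: A[1]=2 ≤ 4 → i=1, swap A[1],A[1] (no change) → [3, 2, 4, 2, 6, 2, 4, 2, 6, 2, 3, 4]
j=2: A[2]=4 ≤ 4 → i=2, swap A[2],A[2] (no change) → [3, 2, 4, 2, 6, 2, 4, 2, 6, 2, 3, 4]
j=3: A[3]=2 ≤ 4 → i=3, swap A[3],A[3] (no change) → [3, 2, 4, 2, 6, 2, 4, 2, 6, 2, 3, 4]
j=4: A[4]=6 > 4 → no swap
j=5: A[5]=2 ≤ 4 → i=4, swap A[4],A[5] → [3, 2, 4, 2, 2, 6, 4, 2, 6, 2, 3, 4]
j=6: A[6]=4 ≤ 4 → i=5, swap A[5],A[6] → [3, 2, 4, 2, 2, 4, 6, 2, 6, 2, 3, 4]
j=7: A[7]=2 ≤ 4 → i=6, swap A[6],A[7] → [3, 2, 4, 2, 2, 4, 2, 6, 6, 2, 3, 4]
j=8: A[8]=6 > 4 → no swap
j=9: A[9]=2 ≤ 4 → i=7, swap A[7],A[9] → [3, 2, 4, 2, 2, 4, 2, 2, 6, 6, 3, 4]
j=10: A[10]=3 ≤ 4 → i=8, swap A[8],A[10] → [3, 2, 4, 2, 2, 4, 2, 2, 3, 6, 6, 4]
final swap A[9],A[11] → [3, 2, 4, 2, 2, 4, 2, 2, 3, 4, 6, 6]; return 9
p = 9; k-1 = 6 < 9 ⇒ left

9; left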